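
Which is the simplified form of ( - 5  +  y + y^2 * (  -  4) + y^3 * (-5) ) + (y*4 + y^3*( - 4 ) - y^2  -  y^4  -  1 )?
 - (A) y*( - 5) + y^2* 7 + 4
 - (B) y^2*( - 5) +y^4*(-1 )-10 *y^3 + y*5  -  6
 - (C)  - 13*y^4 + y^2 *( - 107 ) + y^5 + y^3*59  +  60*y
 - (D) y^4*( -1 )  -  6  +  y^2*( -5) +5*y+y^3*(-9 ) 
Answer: D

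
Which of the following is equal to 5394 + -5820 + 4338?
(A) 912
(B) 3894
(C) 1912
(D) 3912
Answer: D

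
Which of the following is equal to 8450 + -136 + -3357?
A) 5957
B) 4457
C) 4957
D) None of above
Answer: C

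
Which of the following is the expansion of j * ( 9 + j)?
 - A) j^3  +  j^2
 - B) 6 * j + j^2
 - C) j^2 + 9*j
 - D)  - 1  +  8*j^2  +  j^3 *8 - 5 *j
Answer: C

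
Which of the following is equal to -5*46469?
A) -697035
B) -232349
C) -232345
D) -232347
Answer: C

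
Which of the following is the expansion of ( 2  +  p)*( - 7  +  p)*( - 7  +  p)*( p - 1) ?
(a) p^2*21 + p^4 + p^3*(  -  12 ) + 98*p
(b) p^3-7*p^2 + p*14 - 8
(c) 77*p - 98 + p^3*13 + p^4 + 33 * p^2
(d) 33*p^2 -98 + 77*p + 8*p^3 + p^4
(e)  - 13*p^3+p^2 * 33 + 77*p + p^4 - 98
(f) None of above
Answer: e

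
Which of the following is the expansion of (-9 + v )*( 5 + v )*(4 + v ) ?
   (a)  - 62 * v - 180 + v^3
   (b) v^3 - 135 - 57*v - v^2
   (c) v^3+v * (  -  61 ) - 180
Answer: c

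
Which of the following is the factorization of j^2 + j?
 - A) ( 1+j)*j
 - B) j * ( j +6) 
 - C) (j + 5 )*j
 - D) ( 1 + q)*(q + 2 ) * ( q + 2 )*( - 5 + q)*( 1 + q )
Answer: A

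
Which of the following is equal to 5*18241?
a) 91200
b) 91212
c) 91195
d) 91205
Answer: d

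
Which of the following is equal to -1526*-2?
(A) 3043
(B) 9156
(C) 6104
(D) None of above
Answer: D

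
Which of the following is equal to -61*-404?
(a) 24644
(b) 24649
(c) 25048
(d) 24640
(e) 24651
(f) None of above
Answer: a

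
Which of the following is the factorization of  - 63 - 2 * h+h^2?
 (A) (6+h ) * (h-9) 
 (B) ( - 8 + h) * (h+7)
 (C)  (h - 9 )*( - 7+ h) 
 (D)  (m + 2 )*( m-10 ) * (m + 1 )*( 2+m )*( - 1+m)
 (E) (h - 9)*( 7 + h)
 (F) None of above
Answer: E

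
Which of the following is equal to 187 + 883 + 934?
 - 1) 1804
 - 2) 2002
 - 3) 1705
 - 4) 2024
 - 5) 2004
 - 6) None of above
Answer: 5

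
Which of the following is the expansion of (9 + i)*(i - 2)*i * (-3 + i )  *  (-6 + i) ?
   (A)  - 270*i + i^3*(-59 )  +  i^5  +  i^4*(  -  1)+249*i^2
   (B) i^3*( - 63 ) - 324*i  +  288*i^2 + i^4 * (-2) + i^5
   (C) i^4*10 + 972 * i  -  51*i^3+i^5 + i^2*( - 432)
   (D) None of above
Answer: B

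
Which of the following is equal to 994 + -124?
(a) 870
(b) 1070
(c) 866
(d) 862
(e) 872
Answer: a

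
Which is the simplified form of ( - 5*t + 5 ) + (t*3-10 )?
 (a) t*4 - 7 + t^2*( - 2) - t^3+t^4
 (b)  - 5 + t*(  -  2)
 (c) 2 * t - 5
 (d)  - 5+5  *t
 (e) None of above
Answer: b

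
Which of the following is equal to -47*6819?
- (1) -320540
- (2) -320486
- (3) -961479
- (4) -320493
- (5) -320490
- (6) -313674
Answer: 4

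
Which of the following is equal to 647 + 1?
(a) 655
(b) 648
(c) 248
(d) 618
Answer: b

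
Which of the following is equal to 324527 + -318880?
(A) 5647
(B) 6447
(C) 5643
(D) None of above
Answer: A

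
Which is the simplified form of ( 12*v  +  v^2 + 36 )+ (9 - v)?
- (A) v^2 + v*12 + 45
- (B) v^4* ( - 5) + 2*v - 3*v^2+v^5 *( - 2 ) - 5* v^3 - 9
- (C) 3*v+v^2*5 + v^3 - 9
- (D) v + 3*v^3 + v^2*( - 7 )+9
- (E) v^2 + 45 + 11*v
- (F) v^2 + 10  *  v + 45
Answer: E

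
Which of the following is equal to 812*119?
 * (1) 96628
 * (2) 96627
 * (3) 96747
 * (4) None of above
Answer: 1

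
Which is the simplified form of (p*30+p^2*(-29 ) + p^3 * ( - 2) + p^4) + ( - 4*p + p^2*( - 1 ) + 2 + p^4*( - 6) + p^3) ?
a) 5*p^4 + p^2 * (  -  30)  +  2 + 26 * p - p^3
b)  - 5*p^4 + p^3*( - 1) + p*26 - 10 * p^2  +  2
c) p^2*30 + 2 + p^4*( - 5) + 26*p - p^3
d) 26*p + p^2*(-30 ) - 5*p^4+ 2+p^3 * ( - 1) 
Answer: d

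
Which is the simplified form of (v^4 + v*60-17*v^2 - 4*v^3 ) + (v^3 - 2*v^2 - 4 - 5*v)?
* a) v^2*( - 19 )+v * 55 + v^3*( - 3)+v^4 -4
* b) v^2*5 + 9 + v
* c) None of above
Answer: a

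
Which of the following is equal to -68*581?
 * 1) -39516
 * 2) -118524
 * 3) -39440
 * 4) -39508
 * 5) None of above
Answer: 4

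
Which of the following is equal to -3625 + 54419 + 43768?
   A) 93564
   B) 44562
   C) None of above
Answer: C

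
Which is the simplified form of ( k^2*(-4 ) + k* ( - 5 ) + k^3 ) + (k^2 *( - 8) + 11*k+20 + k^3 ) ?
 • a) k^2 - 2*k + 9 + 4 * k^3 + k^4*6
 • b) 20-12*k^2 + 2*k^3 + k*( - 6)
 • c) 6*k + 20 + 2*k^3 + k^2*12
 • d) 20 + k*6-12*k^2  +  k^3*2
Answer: d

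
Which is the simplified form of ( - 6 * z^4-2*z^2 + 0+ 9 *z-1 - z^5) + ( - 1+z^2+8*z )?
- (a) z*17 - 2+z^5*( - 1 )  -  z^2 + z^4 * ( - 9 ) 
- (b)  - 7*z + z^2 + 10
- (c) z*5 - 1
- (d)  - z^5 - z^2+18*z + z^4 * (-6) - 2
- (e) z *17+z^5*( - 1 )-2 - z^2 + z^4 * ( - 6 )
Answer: e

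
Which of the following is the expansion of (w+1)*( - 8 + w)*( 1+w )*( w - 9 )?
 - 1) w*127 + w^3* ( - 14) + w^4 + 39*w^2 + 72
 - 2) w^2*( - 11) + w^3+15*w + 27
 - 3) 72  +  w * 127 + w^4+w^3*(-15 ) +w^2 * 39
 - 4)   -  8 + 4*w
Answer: 3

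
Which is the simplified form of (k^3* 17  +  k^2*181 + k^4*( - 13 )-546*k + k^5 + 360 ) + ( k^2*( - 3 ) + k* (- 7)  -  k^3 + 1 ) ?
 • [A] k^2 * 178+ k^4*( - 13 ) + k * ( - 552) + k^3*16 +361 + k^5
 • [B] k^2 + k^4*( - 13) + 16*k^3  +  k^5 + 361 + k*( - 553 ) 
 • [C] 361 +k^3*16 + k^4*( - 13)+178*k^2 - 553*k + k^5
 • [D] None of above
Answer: C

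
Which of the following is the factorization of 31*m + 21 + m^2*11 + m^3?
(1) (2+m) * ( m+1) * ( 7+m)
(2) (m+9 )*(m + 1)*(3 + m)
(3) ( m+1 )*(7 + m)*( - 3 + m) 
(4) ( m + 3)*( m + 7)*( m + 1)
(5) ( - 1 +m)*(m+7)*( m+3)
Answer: 4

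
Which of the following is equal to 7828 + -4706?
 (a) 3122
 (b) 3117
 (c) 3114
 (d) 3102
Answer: a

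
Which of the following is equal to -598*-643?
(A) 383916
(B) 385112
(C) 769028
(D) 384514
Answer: D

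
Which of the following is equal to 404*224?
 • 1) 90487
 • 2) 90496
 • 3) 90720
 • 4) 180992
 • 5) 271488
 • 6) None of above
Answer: 2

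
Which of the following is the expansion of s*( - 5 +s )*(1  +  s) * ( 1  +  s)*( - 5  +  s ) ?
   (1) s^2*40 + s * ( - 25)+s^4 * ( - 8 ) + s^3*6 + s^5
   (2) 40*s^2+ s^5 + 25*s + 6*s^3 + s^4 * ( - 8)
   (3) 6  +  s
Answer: 2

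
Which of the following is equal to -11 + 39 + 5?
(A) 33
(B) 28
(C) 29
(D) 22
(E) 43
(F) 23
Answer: A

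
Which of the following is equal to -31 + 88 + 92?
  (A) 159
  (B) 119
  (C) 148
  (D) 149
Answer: D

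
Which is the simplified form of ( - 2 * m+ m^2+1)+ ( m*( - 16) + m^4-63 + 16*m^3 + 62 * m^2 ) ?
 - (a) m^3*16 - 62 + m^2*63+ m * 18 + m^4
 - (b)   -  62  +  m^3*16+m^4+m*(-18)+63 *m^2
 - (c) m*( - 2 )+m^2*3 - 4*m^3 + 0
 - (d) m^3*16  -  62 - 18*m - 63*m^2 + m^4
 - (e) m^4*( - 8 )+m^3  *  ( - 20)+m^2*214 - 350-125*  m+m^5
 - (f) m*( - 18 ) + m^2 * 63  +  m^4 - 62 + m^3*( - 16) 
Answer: b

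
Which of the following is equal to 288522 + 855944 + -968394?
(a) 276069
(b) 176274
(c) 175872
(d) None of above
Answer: d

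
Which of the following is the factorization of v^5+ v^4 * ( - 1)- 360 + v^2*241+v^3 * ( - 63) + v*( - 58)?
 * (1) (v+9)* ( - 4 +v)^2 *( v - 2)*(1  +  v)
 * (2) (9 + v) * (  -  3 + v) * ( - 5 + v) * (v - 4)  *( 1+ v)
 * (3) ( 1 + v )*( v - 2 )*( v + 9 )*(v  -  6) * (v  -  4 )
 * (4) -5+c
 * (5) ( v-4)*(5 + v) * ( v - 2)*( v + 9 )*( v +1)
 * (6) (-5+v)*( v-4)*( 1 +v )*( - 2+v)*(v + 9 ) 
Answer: 6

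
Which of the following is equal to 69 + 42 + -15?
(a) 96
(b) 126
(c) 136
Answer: a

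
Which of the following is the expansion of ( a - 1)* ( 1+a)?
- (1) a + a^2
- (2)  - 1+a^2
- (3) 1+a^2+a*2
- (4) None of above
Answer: 2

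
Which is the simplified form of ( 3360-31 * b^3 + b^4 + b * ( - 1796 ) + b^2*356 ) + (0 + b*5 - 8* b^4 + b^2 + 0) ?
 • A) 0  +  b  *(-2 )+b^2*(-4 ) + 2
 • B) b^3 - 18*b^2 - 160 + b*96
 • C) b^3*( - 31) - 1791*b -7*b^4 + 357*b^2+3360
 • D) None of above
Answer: C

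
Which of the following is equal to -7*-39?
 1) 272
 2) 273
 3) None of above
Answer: 2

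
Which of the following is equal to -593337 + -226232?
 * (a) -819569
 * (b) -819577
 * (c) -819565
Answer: a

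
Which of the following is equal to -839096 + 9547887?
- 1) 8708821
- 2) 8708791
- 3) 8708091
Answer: 2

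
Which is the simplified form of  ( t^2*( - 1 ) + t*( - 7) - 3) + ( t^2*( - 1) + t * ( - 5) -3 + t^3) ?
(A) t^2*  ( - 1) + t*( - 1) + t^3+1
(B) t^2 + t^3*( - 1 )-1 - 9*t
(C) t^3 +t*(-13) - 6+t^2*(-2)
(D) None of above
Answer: D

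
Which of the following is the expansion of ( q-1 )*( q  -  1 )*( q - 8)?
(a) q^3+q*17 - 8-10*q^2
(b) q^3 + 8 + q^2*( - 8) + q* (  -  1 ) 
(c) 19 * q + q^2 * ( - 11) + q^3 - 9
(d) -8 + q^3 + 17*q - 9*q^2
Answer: a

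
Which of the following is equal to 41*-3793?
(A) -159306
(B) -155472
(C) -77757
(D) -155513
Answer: D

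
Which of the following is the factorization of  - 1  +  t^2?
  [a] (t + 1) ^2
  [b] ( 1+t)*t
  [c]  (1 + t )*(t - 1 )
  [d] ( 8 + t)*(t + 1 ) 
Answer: c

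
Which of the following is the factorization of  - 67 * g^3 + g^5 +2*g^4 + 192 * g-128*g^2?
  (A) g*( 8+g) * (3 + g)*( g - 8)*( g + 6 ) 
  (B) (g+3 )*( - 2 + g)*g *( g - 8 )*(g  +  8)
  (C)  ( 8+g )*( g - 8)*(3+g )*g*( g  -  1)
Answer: C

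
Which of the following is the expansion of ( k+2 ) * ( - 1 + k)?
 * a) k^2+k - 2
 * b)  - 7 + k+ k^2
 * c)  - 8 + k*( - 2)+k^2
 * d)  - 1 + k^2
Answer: a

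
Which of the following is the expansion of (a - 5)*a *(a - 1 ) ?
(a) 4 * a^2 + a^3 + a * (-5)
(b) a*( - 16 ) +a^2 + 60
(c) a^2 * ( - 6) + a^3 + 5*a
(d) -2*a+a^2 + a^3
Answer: c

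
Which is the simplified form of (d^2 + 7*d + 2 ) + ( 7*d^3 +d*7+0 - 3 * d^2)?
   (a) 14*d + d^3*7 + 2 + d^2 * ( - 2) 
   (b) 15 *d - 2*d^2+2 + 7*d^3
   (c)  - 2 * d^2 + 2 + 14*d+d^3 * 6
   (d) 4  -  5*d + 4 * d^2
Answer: a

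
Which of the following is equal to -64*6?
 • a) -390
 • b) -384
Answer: b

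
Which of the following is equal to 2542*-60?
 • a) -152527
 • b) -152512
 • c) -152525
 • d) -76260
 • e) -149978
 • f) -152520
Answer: f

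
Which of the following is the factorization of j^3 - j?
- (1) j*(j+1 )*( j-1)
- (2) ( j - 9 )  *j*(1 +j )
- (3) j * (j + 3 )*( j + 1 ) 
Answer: 1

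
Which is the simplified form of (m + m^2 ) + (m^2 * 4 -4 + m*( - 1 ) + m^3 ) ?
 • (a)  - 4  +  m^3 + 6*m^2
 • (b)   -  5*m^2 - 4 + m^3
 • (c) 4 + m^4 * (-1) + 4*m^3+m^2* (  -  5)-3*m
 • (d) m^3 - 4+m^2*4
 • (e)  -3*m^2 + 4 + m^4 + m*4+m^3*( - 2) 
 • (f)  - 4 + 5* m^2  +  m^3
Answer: f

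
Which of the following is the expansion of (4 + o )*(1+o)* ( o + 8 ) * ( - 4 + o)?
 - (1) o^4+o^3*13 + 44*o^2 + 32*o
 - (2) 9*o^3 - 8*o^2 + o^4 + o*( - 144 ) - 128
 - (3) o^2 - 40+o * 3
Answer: 2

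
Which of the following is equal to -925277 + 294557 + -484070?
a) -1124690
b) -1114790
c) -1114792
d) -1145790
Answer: b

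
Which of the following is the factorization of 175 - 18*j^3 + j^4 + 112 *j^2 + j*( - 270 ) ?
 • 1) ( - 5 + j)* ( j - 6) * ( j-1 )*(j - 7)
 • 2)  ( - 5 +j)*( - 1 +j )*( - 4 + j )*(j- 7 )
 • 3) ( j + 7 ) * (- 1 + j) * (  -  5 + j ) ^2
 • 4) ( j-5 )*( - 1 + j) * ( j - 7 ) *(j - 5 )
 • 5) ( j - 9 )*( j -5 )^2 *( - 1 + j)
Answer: 4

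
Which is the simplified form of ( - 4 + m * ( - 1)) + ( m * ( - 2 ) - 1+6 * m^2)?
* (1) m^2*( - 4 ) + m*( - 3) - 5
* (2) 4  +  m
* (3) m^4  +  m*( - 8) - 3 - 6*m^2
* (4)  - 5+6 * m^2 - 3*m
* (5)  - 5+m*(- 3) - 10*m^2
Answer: 4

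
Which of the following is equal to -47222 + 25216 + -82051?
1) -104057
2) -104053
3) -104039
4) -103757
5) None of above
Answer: 1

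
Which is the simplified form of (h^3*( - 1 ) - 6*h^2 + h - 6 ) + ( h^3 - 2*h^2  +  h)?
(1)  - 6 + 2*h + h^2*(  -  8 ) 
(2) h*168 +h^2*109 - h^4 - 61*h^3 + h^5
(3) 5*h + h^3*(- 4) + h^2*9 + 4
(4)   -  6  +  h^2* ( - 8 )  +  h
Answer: 1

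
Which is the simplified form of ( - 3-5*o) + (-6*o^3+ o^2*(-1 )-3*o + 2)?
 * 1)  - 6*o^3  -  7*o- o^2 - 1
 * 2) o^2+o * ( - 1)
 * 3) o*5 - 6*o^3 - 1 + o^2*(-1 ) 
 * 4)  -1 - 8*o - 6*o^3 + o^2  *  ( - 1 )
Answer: 4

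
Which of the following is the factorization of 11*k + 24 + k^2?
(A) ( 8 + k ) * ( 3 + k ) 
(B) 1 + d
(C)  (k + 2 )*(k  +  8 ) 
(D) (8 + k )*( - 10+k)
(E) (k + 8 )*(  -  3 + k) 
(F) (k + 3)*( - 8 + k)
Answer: A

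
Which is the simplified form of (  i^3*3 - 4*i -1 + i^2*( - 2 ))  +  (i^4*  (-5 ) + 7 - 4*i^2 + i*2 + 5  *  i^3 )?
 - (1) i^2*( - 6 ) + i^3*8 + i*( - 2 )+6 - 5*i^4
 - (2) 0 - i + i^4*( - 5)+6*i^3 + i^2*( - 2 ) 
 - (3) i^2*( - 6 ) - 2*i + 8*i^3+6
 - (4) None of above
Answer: 1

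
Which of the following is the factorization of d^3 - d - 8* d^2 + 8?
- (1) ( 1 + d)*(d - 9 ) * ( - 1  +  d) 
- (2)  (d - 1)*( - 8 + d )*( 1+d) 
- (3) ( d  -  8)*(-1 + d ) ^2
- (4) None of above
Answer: 2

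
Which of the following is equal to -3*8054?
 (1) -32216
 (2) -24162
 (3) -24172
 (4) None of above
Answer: 2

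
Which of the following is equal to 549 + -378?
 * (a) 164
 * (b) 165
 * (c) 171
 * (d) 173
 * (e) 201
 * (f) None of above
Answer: c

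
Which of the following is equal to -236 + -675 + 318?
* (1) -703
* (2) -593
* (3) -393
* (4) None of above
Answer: 2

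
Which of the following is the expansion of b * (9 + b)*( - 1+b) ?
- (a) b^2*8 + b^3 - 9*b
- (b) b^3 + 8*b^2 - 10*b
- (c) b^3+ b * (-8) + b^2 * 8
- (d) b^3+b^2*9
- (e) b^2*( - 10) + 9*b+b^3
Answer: a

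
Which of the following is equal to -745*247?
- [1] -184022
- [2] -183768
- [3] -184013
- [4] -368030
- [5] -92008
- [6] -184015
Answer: 6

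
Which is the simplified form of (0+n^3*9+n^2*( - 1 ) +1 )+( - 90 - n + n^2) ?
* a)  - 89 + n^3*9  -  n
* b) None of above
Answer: a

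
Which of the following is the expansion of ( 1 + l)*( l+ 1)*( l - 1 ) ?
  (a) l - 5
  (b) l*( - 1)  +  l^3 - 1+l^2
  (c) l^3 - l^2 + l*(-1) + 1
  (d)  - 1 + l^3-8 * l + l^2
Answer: b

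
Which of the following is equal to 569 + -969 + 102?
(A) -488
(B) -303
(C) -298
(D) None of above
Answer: C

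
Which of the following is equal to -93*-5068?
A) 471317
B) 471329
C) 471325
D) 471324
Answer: D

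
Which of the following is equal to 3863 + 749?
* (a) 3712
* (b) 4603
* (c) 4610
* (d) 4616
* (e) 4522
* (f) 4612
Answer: f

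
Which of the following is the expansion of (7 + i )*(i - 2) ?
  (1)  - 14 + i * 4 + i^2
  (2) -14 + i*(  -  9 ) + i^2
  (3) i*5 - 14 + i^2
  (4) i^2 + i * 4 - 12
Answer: 3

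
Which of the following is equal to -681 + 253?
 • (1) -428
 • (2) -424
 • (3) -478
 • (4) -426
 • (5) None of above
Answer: 1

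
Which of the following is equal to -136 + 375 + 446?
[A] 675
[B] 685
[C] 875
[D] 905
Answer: B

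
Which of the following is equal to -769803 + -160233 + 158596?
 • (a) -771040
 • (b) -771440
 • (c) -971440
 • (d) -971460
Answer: b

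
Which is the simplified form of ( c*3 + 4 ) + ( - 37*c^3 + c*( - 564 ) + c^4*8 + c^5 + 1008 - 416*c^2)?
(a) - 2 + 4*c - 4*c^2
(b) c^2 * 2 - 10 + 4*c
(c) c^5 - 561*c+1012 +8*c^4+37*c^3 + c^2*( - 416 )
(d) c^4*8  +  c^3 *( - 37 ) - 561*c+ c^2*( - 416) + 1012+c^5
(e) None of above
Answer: d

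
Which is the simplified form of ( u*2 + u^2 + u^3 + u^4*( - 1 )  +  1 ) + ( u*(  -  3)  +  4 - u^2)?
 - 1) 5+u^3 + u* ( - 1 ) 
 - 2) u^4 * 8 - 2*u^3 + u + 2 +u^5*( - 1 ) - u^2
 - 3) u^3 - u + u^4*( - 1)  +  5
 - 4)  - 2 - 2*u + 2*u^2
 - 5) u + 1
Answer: 3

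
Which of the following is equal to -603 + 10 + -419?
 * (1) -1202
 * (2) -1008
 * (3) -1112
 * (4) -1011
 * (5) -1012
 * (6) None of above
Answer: 5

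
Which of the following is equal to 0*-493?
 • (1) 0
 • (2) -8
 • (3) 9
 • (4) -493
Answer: 1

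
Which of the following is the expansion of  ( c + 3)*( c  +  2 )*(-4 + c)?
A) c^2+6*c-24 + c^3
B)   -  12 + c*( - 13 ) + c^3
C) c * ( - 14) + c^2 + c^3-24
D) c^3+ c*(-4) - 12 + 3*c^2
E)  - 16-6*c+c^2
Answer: C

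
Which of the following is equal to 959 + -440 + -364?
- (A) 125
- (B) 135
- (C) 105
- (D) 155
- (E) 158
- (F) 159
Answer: D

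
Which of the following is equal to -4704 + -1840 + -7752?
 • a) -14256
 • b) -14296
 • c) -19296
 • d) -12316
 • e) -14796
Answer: b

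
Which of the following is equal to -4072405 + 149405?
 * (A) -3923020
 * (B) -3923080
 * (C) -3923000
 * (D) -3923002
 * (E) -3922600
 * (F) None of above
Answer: C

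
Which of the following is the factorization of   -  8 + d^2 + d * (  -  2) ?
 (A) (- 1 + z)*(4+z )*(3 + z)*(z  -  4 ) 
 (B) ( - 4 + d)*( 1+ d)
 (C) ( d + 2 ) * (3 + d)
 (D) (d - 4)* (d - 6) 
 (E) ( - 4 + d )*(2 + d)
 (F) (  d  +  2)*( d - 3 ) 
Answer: E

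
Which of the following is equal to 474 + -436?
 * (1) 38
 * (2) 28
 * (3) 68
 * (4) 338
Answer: 1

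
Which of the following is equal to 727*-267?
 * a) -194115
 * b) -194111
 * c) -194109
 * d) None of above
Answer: c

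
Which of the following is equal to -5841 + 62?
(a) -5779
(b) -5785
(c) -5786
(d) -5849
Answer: a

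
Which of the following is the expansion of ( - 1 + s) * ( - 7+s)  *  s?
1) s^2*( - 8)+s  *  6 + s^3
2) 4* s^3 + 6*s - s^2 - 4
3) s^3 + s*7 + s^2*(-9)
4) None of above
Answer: 4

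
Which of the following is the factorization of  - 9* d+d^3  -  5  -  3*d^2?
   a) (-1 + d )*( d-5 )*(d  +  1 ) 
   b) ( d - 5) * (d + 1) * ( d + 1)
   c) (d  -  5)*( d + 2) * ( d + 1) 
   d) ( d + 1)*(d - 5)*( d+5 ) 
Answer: b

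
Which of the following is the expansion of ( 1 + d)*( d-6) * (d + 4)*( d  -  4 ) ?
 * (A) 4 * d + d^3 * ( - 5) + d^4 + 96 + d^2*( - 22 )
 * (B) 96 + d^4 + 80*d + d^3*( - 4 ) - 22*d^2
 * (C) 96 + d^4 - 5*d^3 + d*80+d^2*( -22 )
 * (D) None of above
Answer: C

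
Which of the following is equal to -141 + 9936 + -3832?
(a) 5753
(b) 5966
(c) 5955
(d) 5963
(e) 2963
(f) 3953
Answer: d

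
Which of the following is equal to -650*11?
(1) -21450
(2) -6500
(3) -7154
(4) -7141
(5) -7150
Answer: 5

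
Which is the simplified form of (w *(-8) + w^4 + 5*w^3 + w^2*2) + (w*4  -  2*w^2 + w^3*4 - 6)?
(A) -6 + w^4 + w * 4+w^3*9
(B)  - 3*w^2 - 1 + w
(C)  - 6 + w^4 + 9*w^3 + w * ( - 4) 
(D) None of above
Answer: C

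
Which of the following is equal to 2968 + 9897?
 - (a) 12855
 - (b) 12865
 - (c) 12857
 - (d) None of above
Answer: b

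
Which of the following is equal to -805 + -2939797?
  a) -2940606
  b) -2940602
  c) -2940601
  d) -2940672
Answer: b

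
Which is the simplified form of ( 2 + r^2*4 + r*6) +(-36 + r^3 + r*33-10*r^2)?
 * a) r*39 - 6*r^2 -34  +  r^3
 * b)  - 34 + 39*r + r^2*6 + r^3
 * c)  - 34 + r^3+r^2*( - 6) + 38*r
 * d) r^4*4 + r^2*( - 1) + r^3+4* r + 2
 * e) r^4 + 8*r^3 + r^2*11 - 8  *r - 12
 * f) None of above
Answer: a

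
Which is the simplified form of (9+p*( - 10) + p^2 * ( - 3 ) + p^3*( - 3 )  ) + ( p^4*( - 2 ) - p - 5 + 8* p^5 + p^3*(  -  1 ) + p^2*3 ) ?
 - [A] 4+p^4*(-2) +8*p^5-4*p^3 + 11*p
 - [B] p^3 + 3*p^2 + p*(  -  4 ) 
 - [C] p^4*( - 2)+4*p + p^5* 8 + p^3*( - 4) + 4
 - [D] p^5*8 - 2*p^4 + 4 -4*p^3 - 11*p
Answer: D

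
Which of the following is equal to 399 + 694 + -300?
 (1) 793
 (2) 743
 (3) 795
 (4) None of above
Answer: 1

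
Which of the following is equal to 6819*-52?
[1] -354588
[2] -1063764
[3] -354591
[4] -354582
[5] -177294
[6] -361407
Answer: 1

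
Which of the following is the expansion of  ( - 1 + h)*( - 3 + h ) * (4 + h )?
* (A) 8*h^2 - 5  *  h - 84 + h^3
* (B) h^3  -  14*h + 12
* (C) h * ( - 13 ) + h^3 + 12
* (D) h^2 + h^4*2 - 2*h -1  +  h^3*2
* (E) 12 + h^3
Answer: C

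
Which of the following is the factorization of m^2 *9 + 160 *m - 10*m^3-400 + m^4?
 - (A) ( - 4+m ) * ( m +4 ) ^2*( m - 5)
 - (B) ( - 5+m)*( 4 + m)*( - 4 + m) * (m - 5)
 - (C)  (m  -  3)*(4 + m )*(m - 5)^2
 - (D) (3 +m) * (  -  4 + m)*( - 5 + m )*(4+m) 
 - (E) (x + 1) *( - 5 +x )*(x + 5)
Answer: B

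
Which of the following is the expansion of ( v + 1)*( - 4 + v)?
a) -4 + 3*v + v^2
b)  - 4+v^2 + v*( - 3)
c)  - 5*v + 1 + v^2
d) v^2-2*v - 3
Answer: b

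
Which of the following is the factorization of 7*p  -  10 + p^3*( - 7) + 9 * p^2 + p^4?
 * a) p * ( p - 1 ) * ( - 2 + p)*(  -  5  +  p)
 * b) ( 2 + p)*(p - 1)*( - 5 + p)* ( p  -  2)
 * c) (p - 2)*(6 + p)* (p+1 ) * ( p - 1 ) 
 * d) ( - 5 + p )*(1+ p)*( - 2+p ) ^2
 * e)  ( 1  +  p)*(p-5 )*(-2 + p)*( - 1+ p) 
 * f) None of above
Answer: e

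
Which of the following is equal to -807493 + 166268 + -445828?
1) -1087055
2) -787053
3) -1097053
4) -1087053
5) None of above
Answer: 4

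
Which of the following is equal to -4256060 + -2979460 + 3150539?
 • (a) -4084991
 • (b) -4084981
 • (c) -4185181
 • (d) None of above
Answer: b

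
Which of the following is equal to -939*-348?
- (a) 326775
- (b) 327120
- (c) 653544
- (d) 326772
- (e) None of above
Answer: d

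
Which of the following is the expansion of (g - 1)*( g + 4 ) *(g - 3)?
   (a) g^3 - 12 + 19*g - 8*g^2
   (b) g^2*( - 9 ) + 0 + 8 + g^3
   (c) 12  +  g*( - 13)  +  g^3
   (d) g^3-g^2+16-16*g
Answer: c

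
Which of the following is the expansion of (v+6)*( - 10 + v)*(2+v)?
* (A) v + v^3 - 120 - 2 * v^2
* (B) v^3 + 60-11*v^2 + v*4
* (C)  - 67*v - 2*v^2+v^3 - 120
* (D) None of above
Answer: D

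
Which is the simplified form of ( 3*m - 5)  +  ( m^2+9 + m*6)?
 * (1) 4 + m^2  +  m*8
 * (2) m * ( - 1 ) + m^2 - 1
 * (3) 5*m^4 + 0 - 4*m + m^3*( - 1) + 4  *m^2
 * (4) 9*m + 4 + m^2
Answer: 4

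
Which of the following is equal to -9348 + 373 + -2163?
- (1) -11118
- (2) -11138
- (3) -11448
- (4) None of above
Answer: 2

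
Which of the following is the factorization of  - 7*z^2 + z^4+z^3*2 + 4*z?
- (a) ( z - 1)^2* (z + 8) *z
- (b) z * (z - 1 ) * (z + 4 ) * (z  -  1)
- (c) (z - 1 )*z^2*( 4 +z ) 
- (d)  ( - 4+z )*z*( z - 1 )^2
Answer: b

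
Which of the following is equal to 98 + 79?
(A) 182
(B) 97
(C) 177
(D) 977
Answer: C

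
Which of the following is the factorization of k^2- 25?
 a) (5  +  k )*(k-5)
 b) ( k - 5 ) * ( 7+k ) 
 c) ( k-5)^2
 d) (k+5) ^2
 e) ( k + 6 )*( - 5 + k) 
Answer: a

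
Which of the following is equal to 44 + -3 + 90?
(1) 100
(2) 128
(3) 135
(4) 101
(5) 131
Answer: 5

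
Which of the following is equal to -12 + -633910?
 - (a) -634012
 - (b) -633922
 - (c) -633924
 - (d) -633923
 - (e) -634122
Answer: b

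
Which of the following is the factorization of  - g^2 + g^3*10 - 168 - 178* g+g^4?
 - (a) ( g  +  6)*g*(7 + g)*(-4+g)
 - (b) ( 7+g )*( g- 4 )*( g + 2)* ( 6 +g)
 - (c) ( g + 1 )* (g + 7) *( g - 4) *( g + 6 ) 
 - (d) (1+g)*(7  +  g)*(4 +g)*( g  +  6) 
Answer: c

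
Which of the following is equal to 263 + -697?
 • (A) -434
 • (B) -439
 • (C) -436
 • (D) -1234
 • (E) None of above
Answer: A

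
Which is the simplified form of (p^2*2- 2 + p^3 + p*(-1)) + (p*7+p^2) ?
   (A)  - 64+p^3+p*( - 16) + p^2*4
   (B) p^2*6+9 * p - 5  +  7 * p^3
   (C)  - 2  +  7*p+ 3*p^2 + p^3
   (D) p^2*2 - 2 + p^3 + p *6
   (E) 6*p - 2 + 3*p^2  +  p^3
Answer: E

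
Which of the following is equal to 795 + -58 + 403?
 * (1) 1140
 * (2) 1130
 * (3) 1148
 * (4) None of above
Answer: 1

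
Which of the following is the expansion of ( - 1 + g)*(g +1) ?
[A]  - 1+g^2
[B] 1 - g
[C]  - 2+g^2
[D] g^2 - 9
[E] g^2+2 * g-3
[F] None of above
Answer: A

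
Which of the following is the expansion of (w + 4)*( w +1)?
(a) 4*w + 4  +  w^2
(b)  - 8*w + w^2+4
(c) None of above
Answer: c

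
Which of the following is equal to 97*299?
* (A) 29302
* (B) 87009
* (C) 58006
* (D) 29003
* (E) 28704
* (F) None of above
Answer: D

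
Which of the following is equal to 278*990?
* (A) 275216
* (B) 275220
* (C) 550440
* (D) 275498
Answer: B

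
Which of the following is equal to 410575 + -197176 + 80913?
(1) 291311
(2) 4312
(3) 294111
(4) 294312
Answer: 4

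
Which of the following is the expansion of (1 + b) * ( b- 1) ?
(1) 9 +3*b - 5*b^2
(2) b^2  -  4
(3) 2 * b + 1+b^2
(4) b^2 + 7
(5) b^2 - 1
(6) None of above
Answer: 5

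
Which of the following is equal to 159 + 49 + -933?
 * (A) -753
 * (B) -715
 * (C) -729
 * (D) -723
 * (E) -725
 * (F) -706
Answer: E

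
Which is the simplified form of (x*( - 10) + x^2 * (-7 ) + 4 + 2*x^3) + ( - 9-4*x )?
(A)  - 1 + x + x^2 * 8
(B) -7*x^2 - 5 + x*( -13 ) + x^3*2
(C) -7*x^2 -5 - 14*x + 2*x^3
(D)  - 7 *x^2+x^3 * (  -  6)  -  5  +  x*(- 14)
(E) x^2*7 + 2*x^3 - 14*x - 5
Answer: C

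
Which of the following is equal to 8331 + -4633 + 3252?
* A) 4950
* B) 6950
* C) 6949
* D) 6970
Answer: B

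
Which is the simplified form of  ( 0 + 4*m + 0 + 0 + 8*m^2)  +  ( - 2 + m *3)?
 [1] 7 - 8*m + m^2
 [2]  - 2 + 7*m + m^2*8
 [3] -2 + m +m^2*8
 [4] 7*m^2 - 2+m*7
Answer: 2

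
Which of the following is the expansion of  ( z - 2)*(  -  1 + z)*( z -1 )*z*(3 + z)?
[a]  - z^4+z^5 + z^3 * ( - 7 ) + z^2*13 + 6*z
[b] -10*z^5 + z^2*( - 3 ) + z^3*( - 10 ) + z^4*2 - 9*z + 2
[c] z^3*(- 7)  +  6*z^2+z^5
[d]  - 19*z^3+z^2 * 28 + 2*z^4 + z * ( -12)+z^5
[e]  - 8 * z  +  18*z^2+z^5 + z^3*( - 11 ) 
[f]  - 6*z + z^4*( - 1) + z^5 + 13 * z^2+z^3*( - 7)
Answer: f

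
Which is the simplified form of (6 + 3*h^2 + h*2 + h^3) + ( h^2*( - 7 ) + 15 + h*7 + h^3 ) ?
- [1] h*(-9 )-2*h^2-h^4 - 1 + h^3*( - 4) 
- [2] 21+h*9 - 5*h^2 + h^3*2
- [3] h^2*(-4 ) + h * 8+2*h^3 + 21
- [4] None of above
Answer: 4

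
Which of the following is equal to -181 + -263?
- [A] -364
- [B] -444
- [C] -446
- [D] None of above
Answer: B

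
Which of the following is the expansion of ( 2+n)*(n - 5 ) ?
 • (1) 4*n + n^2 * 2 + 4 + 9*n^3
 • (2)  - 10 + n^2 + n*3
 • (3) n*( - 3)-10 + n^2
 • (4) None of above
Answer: 3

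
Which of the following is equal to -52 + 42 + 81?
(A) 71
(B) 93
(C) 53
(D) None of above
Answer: A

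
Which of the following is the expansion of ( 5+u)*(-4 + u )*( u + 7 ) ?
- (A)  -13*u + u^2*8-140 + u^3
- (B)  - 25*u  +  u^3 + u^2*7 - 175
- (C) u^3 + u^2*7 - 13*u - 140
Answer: A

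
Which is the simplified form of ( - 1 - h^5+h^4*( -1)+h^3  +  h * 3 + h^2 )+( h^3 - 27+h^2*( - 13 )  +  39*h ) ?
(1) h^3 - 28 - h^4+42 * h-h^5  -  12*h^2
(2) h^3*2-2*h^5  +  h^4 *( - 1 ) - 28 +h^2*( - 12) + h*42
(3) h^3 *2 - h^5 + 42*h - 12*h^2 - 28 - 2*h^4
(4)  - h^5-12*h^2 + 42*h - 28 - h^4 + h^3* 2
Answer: 4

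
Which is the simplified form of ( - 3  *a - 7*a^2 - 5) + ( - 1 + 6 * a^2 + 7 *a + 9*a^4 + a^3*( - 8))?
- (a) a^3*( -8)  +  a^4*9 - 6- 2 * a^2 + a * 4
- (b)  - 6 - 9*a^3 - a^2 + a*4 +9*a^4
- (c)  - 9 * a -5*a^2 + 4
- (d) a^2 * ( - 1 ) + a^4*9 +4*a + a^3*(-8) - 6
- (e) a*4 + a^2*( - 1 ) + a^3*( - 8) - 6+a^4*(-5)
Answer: d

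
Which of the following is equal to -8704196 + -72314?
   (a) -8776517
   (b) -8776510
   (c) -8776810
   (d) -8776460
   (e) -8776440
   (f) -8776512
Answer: b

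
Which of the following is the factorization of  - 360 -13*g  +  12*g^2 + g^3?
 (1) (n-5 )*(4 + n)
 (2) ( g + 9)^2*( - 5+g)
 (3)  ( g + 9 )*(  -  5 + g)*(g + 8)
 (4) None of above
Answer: 3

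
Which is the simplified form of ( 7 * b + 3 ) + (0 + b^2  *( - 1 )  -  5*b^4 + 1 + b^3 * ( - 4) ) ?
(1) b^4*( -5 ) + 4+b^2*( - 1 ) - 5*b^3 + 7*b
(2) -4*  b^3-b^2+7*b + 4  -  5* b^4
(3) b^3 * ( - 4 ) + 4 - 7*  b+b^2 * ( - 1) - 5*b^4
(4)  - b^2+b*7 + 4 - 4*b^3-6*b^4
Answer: 2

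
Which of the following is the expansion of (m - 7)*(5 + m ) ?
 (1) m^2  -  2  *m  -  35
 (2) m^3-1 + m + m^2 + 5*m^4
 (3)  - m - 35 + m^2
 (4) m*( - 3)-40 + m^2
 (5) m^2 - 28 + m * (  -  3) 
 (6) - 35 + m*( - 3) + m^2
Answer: 1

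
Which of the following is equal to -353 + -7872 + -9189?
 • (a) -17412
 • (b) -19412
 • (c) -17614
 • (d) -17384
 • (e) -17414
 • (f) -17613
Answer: e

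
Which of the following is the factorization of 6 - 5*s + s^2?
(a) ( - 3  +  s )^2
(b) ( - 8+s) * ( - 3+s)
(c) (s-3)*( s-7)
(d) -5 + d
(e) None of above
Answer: e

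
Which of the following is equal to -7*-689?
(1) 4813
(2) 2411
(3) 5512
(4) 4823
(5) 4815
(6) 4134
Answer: 4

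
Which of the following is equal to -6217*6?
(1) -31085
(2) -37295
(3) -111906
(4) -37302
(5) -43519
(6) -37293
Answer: 4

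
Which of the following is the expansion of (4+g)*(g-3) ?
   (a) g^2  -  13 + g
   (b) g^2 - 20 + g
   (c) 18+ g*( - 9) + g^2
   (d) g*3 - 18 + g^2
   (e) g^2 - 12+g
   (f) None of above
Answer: e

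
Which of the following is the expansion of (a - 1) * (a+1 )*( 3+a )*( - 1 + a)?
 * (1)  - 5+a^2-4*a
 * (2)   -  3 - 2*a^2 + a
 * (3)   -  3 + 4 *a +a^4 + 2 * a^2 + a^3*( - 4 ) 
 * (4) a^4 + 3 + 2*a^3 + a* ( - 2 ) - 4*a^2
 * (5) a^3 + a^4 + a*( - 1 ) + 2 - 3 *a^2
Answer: 4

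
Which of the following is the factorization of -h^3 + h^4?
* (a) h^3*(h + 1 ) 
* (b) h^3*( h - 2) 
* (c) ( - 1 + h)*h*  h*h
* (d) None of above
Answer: c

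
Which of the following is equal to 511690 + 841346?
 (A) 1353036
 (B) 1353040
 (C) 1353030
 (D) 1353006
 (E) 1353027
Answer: A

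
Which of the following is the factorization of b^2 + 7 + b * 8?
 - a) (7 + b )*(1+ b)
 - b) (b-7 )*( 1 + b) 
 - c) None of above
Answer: a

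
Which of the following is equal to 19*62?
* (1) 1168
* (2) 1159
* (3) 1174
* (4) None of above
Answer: 4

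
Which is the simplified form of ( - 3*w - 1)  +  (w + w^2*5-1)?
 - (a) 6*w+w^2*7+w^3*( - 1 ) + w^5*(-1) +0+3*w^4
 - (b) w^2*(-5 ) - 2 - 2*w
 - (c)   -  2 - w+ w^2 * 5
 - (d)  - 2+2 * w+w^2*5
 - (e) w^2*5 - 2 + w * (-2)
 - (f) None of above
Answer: e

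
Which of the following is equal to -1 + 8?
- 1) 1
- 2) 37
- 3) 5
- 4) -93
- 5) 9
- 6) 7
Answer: 6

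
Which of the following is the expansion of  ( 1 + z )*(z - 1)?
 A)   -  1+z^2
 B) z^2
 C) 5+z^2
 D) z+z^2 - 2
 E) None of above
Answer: A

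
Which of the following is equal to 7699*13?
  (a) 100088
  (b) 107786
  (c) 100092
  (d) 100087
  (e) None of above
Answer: d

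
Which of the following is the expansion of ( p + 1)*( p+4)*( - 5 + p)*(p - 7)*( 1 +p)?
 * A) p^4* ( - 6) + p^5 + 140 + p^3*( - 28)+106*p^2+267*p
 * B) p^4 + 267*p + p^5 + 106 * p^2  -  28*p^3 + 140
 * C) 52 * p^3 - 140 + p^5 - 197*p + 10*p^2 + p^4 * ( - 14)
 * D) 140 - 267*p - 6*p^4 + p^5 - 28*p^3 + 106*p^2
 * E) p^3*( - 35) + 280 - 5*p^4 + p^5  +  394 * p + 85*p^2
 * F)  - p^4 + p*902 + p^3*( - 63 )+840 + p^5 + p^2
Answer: A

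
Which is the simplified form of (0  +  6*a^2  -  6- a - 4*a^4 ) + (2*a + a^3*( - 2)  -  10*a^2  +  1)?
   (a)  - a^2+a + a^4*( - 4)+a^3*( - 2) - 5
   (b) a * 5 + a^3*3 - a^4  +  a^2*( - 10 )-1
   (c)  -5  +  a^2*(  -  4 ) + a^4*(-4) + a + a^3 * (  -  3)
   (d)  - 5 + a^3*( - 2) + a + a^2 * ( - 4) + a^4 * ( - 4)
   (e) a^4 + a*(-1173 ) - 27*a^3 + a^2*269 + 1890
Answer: d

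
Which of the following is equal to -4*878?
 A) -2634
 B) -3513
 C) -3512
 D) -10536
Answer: C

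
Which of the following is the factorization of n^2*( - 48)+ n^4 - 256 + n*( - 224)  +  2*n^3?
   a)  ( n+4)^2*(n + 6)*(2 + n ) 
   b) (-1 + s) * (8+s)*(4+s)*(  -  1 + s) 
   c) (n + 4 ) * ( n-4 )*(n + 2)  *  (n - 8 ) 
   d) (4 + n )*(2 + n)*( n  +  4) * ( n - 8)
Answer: d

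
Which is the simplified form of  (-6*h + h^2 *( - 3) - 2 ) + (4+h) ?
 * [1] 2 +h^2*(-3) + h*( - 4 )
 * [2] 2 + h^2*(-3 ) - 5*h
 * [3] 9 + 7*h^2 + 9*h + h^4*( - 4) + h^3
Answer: 2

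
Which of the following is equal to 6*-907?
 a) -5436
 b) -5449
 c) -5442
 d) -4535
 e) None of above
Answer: c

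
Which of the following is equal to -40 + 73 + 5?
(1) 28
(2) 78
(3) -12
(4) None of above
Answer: 4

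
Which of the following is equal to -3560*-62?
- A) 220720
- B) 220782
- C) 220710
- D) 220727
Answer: A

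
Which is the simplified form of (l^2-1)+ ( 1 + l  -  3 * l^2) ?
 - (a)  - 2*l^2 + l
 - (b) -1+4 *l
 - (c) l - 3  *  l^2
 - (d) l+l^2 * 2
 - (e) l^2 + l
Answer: a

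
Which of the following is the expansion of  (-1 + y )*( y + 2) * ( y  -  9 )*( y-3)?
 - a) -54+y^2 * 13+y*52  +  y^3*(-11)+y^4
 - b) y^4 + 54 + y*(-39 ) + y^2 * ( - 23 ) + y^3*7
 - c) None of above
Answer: c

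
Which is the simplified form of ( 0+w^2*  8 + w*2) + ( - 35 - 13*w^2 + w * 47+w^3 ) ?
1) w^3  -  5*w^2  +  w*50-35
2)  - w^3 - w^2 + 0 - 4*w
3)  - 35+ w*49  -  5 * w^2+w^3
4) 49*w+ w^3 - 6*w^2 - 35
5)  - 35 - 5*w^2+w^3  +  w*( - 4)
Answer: 3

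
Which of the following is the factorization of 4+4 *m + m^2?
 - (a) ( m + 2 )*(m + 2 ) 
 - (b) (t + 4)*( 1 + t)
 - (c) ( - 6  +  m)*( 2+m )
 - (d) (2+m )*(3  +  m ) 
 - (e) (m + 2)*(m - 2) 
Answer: a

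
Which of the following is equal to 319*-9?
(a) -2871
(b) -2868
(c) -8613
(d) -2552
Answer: a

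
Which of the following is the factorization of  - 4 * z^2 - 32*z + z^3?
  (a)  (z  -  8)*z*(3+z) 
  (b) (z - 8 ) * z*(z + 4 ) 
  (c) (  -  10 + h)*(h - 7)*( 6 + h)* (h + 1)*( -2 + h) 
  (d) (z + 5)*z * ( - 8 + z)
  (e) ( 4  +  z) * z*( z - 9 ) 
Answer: b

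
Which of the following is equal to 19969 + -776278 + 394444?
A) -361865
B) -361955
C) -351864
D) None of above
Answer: A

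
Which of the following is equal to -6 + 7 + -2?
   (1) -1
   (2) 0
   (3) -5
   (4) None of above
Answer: 1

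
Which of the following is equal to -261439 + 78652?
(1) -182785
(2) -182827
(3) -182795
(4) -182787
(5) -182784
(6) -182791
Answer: 4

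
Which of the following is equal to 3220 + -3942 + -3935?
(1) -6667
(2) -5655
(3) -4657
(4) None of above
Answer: 3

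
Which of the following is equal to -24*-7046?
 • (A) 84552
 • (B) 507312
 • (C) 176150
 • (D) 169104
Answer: D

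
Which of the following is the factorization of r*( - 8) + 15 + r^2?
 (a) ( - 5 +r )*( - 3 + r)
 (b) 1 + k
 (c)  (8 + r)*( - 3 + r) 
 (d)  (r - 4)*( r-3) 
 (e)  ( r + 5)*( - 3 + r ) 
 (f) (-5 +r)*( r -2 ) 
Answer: a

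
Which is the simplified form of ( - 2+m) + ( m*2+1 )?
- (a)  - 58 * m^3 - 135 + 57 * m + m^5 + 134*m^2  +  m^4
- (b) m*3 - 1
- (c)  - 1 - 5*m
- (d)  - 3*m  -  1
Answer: b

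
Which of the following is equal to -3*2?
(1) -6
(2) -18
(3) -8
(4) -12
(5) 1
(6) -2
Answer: 1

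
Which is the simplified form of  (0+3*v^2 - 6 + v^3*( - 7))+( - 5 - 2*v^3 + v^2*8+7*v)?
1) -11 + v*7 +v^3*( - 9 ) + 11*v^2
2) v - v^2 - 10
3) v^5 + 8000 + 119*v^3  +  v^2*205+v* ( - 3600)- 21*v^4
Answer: 1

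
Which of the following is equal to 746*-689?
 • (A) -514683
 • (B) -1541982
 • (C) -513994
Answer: C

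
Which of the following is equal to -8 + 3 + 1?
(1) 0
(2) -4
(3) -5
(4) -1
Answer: 2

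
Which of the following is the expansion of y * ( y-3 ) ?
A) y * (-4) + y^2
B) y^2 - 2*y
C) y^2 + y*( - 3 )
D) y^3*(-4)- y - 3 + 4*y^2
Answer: C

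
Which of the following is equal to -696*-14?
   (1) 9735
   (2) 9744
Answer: 2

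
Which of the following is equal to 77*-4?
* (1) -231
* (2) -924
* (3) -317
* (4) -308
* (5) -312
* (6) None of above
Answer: 4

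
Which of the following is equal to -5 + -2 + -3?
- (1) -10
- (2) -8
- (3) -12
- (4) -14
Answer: 1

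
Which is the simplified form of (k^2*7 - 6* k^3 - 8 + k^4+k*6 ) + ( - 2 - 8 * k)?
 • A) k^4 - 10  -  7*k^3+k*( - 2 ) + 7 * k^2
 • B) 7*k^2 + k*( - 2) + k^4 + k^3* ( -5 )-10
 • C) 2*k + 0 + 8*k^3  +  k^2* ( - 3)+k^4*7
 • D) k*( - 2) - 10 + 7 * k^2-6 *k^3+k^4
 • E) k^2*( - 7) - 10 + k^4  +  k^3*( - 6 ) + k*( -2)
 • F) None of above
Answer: D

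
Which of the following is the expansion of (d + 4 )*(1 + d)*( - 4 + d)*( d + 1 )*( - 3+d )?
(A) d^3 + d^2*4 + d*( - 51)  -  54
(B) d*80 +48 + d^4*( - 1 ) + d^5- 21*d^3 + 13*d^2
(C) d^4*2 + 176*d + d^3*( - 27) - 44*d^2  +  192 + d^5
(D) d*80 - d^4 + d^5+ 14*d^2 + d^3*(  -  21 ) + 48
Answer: B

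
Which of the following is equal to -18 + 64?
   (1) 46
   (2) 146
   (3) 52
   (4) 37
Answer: 1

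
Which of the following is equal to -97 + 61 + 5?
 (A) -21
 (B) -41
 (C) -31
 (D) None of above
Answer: C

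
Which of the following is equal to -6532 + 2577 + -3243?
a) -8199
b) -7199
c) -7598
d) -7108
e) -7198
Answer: e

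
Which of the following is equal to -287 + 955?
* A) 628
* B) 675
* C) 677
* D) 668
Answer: D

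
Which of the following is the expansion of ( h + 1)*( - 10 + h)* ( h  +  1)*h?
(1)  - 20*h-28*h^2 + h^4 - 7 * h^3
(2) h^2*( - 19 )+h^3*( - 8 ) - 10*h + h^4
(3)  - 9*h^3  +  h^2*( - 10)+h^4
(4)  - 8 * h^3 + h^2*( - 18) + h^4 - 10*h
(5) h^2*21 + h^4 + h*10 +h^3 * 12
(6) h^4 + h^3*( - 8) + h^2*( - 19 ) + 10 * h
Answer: 2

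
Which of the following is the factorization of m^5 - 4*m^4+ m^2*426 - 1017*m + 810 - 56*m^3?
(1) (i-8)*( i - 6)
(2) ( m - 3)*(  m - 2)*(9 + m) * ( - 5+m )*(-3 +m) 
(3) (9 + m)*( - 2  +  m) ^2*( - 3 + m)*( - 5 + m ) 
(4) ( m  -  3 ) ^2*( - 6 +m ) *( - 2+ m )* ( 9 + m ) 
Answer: 2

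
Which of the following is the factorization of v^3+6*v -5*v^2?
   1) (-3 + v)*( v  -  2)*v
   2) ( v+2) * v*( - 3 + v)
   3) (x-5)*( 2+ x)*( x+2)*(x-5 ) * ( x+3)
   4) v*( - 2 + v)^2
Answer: 1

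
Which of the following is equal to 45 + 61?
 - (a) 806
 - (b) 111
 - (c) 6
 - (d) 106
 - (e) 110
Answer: d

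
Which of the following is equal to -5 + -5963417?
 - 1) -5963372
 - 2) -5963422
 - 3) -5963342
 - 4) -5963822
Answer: 2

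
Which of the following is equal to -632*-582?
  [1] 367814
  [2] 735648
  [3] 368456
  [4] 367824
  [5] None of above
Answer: 4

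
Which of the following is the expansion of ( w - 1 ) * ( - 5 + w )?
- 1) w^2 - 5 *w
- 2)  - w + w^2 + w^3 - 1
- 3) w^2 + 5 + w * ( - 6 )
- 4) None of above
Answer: 3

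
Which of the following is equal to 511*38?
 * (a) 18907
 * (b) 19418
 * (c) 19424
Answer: b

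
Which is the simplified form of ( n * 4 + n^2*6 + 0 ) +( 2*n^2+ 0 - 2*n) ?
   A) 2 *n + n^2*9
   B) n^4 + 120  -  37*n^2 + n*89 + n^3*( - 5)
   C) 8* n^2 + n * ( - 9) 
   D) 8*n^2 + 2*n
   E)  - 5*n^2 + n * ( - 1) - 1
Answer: D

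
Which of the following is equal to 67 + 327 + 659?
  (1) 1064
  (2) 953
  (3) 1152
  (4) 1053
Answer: 4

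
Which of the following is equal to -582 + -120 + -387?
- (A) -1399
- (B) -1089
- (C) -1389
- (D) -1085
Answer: B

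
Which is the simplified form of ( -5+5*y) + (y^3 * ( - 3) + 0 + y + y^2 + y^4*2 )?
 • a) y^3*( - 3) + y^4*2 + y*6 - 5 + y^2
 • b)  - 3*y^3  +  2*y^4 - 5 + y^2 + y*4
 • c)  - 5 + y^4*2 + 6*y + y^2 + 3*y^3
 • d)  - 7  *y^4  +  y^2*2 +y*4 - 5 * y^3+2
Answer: a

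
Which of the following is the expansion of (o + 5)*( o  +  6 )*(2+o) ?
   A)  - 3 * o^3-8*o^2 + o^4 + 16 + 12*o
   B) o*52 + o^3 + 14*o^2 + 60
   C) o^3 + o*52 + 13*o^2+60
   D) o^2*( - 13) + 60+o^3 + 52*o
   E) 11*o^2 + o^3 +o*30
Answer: C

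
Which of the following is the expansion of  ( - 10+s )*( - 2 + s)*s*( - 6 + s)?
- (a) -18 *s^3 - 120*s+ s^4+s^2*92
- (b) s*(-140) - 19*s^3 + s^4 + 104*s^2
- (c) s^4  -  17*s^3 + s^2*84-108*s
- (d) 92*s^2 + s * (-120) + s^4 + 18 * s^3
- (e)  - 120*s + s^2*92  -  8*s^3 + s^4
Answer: a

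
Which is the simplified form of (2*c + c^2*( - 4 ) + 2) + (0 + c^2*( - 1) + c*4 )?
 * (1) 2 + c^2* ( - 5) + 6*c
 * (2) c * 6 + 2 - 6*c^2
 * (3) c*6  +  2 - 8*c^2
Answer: 1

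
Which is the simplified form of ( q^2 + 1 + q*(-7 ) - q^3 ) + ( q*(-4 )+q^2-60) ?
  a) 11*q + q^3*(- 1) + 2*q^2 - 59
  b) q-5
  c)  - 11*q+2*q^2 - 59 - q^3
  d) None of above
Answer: c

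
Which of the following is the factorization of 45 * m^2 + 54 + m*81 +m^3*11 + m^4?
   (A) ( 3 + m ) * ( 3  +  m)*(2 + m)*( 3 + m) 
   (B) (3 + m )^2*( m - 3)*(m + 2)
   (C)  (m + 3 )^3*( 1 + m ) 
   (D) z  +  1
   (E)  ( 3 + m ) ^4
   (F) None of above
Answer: A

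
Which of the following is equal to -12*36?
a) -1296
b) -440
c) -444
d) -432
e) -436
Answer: d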